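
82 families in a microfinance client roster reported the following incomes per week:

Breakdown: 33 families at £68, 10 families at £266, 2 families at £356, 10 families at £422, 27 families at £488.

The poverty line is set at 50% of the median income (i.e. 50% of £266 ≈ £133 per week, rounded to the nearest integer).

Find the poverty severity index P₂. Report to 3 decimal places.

Below z: 33×£68 (q = 33 of N = 82).
Gap ratios (z−y)/z: (133−68)/133 = 0.4887 (×33).
Squared: 0.2388 (×33).
Sum = 7.882017; P₂ = 7.882017 / 82 = 0.096.

0.096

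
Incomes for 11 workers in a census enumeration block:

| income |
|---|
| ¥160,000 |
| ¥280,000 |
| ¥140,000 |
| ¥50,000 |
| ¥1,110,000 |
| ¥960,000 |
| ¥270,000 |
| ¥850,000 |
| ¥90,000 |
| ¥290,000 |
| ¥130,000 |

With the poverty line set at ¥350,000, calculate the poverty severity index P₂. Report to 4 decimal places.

Below the line: ¥50,000, ¥90,000, ¥130,000, ¥140,000, ¥160,000, ¥270,000, ¥280,000, ¥290,000 (q = 8 of N = 11).
Shortfall ratios: (350000−50000)/350000 = 0.8571; (350000−90000)/350000 = 0.7429; (350000−130000)/350000 = 0.6286; (350000−140000)/350000 = 0.6000; (350000−160000)/350000 = 0.5429; (350000−270000)/350000 = 0.2286; (350000−280000)/350000 = 0.2000; (350000−290000)/350000 = 0.1714.
Squared: 0.7347; 0.5518; 0.3951; 0.3600; 0.2947; 0.0522; 0.0400; 0.0294.
Sum = 2.457959; P₂ = 2.457959 / 11 = 0.2235.

0.2235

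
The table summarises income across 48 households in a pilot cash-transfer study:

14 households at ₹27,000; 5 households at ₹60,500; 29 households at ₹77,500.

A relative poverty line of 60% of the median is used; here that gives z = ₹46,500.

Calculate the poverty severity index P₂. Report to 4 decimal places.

0.0513

Incomes under z: 14×₹27,000 (q = 14 of N = 48).
Relative gaps: (46500−27000)/46500 = 0.4194 (×14).
Squared: 0.1759 (×14).
Sum = 2.462019; P₂ = 2.462019 / 48 = 0.0513.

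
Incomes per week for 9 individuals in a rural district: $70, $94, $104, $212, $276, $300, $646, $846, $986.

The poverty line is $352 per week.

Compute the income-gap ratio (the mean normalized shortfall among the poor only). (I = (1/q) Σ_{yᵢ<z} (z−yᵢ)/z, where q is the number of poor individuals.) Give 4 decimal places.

Poor units: $70, $94, $104, $212, $276, $300 (q = 6 of N = 9).
Shortfall ratios (z−y)/z: 0.8011, 0.7330, 0.7045, 0.3977, 0.2159, 0.1477; sum = 3.000000.
I averages over the q = 6 poor units only: 3.000000 / 6 = 0.5000.

0.5000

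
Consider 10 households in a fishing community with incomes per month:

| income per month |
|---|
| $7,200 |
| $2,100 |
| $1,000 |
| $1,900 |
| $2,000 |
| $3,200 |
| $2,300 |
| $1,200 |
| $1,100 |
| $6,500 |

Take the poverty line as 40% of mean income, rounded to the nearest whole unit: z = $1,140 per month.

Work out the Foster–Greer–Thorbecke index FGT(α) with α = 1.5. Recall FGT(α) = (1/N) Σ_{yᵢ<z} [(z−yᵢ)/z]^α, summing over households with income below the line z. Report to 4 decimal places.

Below z: $1,000, $1,100 (q = 2 of N = 10).
Normalized shortfalls: (1140−1000)/1140 = 0.1228; (1140−1100)/1140 = 0.0351.
Raised to α = 1.5: 0.04304; 0.00657.
Sum = 0.049609; FGT(1.5) = 0.049609 / 10 = 0.0050.

0.0050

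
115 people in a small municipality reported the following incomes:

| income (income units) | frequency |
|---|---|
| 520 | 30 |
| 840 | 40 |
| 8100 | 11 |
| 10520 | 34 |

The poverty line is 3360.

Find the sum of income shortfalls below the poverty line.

Below z: 30×520, 40×840 (q = 70 of N = 115).
Individual gaps: 30×(3360−520) = 85200; 40×(3360−840) = 100800.
Aggregate gap = 186000.

186000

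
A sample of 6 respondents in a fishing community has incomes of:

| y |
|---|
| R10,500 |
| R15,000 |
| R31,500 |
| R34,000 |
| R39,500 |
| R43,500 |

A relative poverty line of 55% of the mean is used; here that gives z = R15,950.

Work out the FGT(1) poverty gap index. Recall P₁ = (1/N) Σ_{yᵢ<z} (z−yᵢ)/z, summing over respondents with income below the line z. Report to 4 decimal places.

0.0669

Poor units: R10,500, R15,000 (q = 2 of N = 6).
Normalized shortfalls: (15950−10500)/15950 = 0.3417; (15950−15000)/15950 = 0.0596.
Sum of shortfalls = 0.401254; P₁ averages over all N: 0.401254 / 6 = 0.0669.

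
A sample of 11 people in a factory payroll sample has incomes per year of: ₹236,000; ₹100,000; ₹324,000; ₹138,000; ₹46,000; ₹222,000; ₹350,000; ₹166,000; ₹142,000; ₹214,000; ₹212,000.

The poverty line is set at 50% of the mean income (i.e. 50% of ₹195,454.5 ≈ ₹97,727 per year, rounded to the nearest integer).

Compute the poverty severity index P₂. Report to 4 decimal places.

0.0255

Poor units: ₹46,000 (q = 1 of N = 11).
Relative gaps: (97727−46000)/97727 = 0.5293.
Squared: 0.2802.
Sum = 0.280160; P₂ = 0.280160 / 11 = 0.0255.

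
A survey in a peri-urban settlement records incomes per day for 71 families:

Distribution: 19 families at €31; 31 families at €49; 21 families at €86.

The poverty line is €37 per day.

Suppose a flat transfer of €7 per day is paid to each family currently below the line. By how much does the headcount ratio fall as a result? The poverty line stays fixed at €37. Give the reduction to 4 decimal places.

0.2676

Before: below the line — 19×€31; headcount ratio = 0.267606.
After the €7 transfer: below the line — none; headcount ratio = 0.000000.
Reduction = 0.267606 − 0.000000 = 0.2676.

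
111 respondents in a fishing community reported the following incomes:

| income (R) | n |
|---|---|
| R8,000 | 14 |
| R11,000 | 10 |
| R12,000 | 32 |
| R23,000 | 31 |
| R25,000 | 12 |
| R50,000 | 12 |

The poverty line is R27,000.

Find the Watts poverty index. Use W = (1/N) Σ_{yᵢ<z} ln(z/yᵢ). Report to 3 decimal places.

0.521

Below the line: 14×R8,000, 10×R11,000, 32×R12,000, 31×R23,000, 12×R25,000 (q = 99 of N = 111).
Log shortfalls: ln(27000/8000) = 1.2164 (×14); ln(27000/11000) = 0.8979 (×10); ln(27000/12000) = 0.8109 (×32); ln(27000/23000) = 0.1603 (×31); ln(27000/25000) = 0.0770 (×12).
W = 57.852872 / 111 = 0.521.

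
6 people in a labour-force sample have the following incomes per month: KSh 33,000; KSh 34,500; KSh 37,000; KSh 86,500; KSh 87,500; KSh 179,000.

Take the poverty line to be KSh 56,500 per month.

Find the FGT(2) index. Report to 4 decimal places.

0.0740

Below the line: KSh 33,000, KSh 34,500, KSh 37,000 (q = 3 of N = 6).
Gap ratios (z−y)/z: (56500−33000)/56500 = 0.4159; (56500−34500)/56500 = 0.3894; (56500−37000)/56500 = 0.3451.
Squared: 0.1730; 0.1516; 0.1191.
Sum = 0.443731; P₂ = 0.443731 / 6 = 0.0740.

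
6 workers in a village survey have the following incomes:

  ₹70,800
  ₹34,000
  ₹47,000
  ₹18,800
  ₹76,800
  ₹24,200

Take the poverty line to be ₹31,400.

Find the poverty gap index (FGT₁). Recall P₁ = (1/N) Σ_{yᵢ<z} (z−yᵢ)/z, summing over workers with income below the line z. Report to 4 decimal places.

0.1051

Incomes under z: ₹18,800, ₹24,200 (q = 2 of N = 6).
Normalized shortfalls: (31400−18800)/31400 = 0.4013; (31400−24200)/31400 = 0.2293.
Sum of shortfalls = 0.630573; P₁ averages over all N: 0.630573 / 6 = 0.1051.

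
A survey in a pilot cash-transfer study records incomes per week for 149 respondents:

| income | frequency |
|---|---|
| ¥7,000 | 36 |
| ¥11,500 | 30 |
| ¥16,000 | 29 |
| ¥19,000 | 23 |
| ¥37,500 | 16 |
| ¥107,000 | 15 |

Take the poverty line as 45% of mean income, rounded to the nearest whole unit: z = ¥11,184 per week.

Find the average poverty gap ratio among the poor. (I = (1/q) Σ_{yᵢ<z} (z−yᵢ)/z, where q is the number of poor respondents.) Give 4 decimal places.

0.3741

Below z: 36×¥7,000 (q = 36 of N = 149).
Relative gaps: 0.3741 (×36); sum = 13.467811.
I averages over the q = 36 poor units only: 13.467811 / 36 = 0.3741.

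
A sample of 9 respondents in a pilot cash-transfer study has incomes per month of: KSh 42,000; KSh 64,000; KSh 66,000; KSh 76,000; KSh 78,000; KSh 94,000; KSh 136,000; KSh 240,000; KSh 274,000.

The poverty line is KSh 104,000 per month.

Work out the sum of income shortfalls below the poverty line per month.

KSh 204,000

Below z: KSh 42,000, KSh 64,000, KSh 66,000, KSh 76,000, KSh 78,000, KSh 94,000 (q = 6 of N = 9).
Individual gaps: 104000−42000 = 62000; 104000−64000 = 40000; 104000−66000 = 38000; 104000−76000 = 28000; 104000−78000 = 26000; 104000−94000 = 10000.
Aggregate gap = KSh 204,000.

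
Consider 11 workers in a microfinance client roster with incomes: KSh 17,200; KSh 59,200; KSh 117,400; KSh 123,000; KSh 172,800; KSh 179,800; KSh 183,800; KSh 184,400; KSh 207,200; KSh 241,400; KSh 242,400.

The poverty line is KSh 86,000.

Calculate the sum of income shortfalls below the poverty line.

KSh 95,600

Poor units: KSh 17,200, KSh 59,200 (q = 2 of N = 11).
Individual gaps: 86000−17200 = 68800; 86000−59200 = 26800.
Aggregate gap = KSh 95,600.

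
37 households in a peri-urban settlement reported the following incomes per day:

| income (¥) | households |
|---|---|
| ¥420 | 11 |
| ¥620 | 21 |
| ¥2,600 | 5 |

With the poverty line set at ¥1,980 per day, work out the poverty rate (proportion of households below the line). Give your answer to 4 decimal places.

32 of the 37 households have income below ¥1,980.
H = 32/37 = 0.8649.

0.8649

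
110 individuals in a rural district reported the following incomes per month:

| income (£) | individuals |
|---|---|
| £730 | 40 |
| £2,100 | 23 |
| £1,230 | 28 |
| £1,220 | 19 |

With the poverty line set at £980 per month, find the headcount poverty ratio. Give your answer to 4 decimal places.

40 of the 110 individuals have income below £980.
H = 40/110 = 0.3636.

0.3636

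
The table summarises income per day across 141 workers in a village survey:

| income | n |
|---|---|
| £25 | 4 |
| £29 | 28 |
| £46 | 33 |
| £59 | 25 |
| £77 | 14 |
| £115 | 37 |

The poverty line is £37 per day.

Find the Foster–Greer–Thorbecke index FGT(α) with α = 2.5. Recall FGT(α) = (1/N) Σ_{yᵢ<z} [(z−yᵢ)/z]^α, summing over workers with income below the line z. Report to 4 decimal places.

0.0060

Poor units: 4×£25, 28×£29 (q = 32 of N = 141).
Relative gaps: (37−25)/37 = 0.3243 (×4); (37−29)/37 = 0.2162 (×28).
Raised to α = 2.5: 0.05990 (×4); 0.02174 (×28).
Sum = 0.848278; FGT(2.5) = 0.848278 / 141 = 0.0060.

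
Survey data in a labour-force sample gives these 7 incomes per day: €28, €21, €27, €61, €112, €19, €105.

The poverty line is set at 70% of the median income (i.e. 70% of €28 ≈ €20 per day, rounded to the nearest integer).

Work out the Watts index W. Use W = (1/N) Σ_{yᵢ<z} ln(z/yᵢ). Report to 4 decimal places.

0.0073

Poor units: €19 (q = 1 of N = 7).
Log shortfalls: ln(20/19) = 0.0513.
W = 0.051293 / 7 = 0.0073.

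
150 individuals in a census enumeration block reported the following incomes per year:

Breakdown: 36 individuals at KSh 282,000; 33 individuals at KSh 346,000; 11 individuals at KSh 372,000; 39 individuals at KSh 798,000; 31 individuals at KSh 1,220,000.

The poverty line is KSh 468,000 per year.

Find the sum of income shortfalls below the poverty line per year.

Below z: 36×KSh 282,000, 33×KSh 346,000, 11×KSh 372,000 (q = 80 of N = 150).
Individual gaps: 36×(468000−282000) = 6696000; 33×(468000−346000) = 4026000; 11×(468000−372000) = 1056000.
Aggregate gap = KSh 11,778,000.

KSh 11,778,000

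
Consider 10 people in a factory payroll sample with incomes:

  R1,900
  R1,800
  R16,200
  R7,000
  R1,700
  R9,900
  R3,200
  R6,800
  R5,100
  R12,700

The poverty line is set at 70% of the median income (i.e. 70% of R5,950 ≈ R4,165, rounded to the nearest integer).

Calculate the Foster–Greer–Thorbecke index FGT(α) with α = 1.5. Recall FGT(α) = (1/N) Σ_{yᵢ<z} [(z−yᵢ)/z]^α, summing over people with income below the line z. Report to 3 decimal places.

0.140

Below z: R1,700, R1,800, R1,900, R3,200 (q = 4 of N = 10).
Shortfall ratios: (4165−1700)/4165 = 0.5918; (4165−1800)/4165 = 0.5678; (4165−1900)/4165 = 0.5438; (4165−3200)/4165 = 0.2317.
Raised to α = 1.5: 0.45531; 0.42788; 0.40103; 0.11152.
Sum = 1.395744; FGT(1.5) = 1.395744 / 10 = 0.140.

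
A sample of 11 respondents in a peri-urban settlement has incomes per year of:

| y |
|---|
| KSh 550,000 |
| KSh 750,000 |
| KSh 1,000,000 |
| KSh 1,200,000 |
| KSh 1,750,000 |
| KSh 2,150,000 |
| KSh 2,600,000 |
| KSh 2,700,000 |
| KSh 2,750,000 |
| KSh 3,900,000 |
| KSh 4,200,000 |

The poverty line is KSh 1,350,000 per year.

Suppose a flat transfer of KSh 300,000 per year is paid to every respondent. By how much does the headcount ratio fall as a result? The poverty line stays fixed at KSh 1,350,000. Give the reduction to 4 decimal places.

0.0909

Before: below the line — KSh 550,000, KSh 750,000, KSh 1,000,000, KSh 1,200,000; headcount ratio = 0.363636.
After the KSh 300,000 transfer: below the line — KSh 850,000, KSh 1,050,000, KSh 1,300,000; headcount ratio = 0.272727.
Reduction = 0.363636 − 0.272727 = 0.0909.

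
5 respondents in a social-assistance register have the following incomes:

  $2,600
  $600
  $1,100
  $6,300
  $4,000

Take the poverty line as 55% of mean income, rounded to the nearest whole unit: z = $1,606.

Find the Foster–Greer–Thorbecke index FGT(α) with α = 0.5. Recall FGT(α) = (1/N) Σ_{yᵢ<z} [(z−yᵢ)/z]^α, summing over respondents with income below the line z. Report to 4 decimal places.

0.2706

Below z: $600, $1,100 (q = 2 of N = 5).
Normalized shortfalls: (1606−600)/1606 = 0.6264; (1606−1100)/1606 = 0.3151.
Raised to α = 0.5: 0.79145; 0.56131.
Sum = 1.352765; FGT(0.5) = 1.352765 / 5 = 0.2706.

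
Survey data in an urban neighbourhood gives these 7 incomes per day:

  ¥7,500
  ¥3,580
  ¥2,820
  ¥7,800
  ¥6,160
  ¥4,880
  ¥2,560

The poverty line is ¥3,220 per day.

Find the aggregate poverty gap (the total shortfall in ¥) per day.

Incomes under z: ¥2,560, ¥2,820 (q = 2 of N = 7).
Individual gaps: 3220−2560 = 660; 3220−2820 = 400.
Aggregate gap = ¥1,060.

¥1,060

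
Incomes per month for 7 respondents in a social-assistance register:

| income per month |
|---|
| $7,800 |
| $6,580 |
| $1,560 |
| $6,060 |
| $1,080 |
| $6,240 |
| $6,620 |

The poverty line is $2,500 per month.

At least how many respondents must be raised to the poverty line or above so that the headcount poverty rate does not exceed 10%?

Currently q = 2 of N = 7 are below the line (H = 0.286).
A headcount ratio of at most 10% allows at most ⌊0.10 × 7⌋ = 0 poor respondents.
So at least 2 − 0 = 2 must be lifted.

2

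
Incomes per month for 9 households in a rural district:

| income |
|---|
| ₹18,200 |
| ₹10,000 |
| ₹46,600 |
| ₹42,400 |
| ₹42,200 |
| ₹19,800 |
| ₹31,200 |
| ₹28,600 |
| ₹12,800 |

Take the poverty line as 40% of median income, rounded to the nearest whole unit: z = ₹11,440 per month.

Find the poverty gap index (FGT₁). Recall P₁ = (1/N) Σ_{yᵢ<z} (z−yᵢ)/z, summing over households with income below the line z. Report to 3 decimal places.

Below z: ₹10,000 (q = 1 of N = 9).
Relative gaps: (11440−10000)/11440 = 0.1259.
Σ = 0.125874. Dividing by the full population N = 9 gives P₁ = 0.014.

0.014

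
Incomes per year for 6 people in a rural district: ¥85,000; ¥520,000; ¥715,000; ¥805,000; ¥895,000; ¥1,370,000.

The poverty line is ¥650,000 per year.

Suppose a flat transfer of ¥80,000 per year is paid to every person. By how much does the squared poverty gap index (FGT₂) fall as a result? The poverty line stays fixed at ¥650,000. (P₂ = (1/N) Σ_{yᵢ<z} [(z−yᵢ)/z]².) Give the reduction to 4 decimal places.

0.0388

Before: below the line — ¥85,000, ¥520,000; squared poverty gap index (FGT₂) = 0.132594.
After the ¥80,000 transfer: below the line — ¥165,000, ¥600,000; squared poverty gap index (FGT₂) = 0.093777.
Reduction = 0.132594 − 0.093777 = 0.0388.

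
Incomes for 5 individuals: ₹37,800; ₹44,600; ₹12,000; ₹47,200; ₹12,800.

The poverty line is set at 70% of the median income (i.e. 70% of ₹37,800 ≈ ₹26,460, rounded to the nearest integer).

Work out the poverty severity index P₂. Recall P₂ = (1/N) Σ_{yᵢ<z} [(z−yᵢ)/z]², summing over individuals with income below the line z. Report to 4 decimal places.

Poor units: ₹12,000, ₹12,800 (q = 2 of N = 5).
Normalized shortfalls: (26460−12000)/26460 = 0.5465; (26460−12800)/26460 = 0.5163.
Squared: 0.2986; 0.2665.
Sum = 0.565161; P₂ = 0.565161 / 5 = 0.1130.

0.1130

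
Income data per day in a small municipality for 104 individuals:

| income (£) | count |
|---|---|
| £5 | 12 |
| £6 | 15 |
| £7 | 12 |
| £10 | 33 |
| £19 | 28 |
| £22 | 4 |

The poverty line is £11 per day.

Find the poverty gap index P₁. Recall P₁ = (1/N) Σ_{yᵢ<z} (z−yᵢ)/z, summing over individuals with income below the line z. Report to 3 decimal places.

Below the line: 12×£5, 15×£6, 12×£7, 33×£10 (q = 72 of N = 104).
Normalized shortfalls: (11−5)/11 = 0.5455 (×12); (11−6)/11 = 0.4545 (×15); (11−7)/11 = 0.3636 (×12); (11−10)/11 = 0.0909 (×33).
Sum of shortfalls = 20.727273; P₁ averages over all N: 20.727273 / 104 = 0.199.

0.199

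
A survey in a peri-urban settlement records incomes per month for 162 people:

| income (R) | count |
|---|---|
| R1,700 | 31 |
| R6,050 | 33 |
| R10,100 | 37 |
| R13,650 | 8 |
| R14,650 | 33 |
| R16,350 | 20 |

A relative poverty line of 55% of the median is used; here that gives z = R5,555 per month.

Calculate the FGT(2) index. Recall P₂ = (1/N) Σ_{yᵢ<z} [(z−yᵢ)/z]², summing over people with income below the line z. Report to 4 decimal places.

Below the line: 31×R1,700 (q = 31 of N = 162).
Normalized shortfalls: (5555−1700)/5555 = 0.6940 (×31).
Squared: 0.4816 (×31).
Sum = 14.929399; P₂ = 14.929399 / 162 = 0.0922.

0.0922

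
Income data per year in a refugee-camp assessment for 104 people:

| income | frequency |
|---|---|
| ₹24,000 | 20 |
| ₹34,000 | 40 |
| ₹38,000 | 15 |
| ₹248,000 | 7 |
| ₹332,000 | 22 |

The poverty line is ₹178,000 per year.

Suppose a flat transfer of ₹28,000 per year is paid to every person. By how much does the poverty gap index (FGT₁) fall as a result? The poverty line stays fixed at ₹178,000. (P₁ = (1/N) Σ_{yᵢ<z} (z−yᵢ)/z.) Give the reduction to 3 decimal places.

0.113

Before: below the line — 20×₹24,000, 40×₹34,000, 15×₹38,000; poverty gap index (FGT₁) = 0.59097.
After the ₹28,000 transfer: below the line — 20×₹52,000, 40×₹62,000, 15×₹66,000; poverty gap index (FGT₁) = 0.47753.
Reduction = 0.59097 − 0.47753 = 0.113.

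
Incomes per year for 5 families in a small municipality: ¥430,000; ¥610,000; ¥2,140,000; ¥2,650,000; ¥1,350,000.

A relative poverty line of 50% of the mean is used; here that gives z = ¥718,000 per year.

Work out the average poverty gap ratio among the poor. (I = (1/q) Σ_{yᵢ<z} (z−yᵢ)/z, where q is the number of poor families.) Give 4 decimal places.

0.2758

Below z: ¥430,000, ¥610,000 (q = 2 of N = 5).
Shortfall ratios (z−y)/z: 0.4011, 0.1504; sum = 0.551532.
I averages over the q = 2 poor units only: 0.551532 / 2 = 0.2758.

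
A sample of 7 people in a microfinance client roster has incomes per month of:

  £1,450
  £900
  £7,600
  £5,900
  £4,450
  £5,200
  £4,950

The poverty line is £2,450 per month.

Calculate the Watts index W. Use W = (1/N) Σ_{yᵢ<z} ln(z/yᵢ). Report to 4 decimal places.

Poor units: £900, £1,450 (q = 2 of N = 7).
ln(z/y) terms: ln(2450/900) = 1.0014; ln(2450/1450) = 0.5245.
W = 1.525973 / 7 = 0.2180.

0.2180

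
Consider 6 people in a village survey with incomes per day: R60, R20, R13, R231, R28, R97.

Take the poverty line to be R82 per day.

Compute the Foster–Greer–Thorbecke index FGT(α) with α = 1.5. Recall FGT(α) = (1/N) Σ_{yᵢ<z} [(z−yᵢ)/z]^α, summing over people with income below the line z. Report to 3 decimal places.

Poor units: R13, R20, R28, R60 (q = 4 of N = 6).
Normalized shortfalls: (82−13)/82 = 0.8415; (82−20)/82 = 0.7561; (82−28)/82 = 0.6585; (82−60)/82 = 0.2683.
Raised to α = 1.5: 0.77189; 0.65746; 0.53440; 0.13897.
Sum = 2.102713; FGT(1.5) = 2.102713 / 6 = 0.350.

0.350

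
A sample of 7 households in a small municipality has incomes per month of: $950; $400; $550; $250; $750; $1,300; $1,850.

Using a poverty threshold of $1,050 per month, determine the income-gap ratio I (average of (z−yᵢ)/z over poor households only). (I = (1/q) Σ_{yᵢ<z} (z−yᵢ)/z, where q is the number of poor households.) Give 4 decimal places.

0.4476

Below the line: $250, $400, $550, $750, $950 (q = 5 of N = 7).
Shortfall ratios (z−y)/z: 0.7619, 0.6190, 0.4762, 0.2857, 0.0952; sum = 2.238095.
The income-gap ratio divides by q (the poor only): 2.238095 / 5 = 0.4476.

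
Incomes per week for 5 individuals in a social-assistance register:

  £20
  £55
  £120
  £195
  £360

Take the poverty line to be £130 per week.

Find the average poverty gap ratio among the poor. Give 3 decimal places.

0.500

Incomes under z: £20, £55, £120 (q = 3 of N = 5).
Shortfall ratios (z−y)/z: 0.8462, 0.5769, 0.0769; sum = 1.500000.
I averages over the q = 3 poor units only: 1.500000 / 3 = 0.500.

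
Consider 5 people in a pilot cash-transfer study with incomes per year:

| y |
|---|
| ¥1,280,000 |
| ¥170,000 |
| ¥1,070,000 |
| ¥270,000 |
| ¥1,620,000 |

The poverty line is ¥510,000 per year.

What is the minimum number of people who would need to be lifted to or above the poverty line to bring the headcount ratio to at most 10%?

2

2 of the 5 people are poor, so H = 2/5 = 0.400.
A headcount ratio of at most 10% allows at most ⌊0.10 × 5⌋ = 0 poor people.
So at least 2 − 0 = 2 must be lifted.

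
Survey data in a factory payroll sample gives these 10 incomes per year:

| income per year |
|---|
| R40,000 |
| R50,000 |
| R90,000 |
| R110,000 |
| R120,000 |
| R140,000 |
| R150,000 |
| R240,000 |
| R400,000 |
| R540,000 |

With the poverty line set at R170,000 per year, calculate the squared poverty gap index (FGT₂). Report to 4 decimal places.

Incomes under z: R40,000, R50,000, R90,000, R110,000, R120,000, R140,000, R150,000 (q = 7 of N = 10).
Shortfall ratios: (170000−40000)/170000 = 0.7647; (170000−50000)/170000 = 0.7059; (170000−90000)/170000 = 0.4706; (170000−110000)/170000 = 0.3529; (170000−120000)/170000 = 0.2941; (170000−140000)/170000 = 0.1765; (170000−150000)/170000 = 0.1176.
Squared: 0.5848; 0.4983; 0.2215; 0.1246; 0.0865; 0.0311; 0.0138.
Sum = 1.560554; P₂ = 1.560554 / 10 = 0.1561.

0.1561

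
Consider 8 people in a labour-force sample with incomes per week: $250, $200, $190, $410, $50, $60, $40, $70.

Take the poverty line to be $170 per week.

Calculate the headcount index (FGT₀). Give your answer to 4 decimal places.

0.5000

4 of the 8 people have income below $170.
H = 4/8 = 0.5000.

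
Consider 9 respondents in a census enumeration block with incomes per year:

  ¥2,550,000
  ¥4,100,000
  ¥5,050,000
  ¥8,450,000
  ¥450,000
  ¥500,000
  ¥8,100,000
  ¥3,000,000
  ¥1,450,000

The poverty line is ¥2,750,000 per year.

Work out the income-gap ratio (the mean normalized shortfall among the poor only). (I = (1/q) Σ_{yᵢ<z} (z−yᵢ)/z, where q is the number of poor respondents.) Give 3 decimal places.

Below the line: ¥450,000, ¥500,000, ¥1,450,000, ¥2,550,000 (q = 4 of N = 9).
Shortfall ratios (z−y)/z: 0.8364, 0.8182, 0.4727, 0.0727; sum = 2.200000.
The income-gap ratio divides by q (the poor only): 2.200000 / 4 = 0.550.

0.550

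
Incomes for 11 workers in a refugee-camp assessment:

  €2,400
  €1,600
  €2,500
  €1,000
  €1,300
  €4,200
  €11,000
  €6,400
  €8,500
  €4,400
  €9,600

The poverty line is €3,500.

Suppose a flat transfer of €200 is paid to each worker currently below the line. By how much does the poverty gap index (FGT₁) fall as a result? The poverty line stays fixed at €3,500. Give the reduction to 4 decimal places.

0.0260

Before: below the line — €1,000, €1,300, €1,600, €2,400, €2,500; poverty gap index (FGT₁) = 0.225974.
After the €200 transfer: below the line — €1,200, €1,500, €1,800, €2,600, €2,700; poverty gap index (FGT₁) = 0.200000.
Reduction = 0.225974 − 0.200000 = 0.0260.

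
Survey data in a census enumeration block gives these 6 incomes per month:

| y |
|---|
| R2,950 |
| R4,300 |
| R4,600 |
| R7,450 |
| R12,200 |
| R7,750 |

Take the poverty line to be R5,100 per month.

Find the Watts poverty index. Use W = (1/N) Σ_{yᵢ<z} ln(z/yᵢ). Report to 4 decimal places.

Below z: R2,950, R4,300, R4,600 (q = 3 of N = 6).
Log shortfalls: ln(5100/2950) = 0.5474; ln(5100/4300) = 0.1706; ln(5100/4600) = 0.1032.
W = 0.821245 / 6 = 0.1369.

0.1369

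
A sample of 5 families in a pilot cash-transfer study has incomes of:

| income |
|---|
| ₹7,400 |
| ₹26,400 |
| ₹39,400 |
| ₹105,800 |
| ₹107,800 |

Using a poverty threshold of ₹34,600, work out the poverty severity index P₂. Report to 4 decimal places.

0.1348

Below the line: ₹7,400, ₹26,400 (q = 2 of N = 5).
Gap ratios (z−y)/z: (34600−7400)/34600 = 0.7861; (34600−26400)/34600 = 0.2370.
Squared: 0.6180; 0.0562.
Sum = 0.674162; P₂ = 0.674162 / 5 = 0.1348.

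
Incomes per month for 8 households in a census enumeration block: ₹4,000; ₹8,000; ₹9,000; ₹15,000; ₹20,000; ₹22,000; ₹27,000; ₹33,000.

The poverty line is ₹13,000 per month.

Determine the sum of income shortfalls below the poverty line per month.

₹18,000

Below z: ₹4,000, ₹8,000, ₹9,000 (q = 3 of N = 8).
Individual gaps: 13000−4000 = 9000; 13000−8000 = 5000; 13000−9000 = 4000.
Aggregate gap = ₹18,000.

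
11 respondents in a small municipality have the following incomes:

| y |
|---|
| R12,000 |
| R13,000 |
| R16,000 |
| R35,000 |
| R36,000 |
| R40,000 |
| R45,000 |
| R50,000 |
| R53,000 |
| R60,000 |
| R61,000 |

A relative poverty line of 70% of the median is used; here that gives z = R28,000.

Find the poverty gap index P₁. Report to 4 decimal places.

0.1396

Below the line: R12,000, R13,000, R16,000 (q = 3 of N = 11).
Normalized shortfalls: (28000−12000)/28000 = 0.5714; (28000−13000)/28000 = 0.5357; (28000−16000)/28000 = 0.4286.
Sum of shortfalls = 1.535714; P₁ averages over all N: 1.535714 / 11 = 0.1396.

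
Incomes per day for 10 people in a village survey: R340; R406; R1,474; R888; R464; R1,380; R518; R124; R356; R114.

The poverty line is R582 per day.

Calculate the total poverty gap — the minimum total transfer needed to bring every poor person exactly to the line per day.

R1,752

Incomes under z: R114, R124, R340, R356, R406, R464, R518 (q = 7 of N = 10).
Individual gaps: 582−114 = 468; 582−124 = 458; 582−340 = 242; 582−356 = 226; 582−406 = 176; 582−464 = 118; 582−518 = 64.
Aggregate gap = R1,752.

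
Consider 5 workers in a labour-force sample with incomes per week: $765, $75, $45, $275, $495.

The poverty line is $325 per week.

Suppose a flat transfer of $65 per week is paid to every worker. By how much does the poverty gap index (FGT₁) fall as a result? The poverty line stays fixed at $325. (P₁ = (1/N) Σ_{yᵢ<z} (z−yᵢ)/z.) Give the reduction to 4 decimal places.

Before: below the line — $45, $75, $275; poverty gap index (FGT₁) = 0.356923.
After the $65 transfer: below the line — $110, $140; poverty gap index (FGT₁) = 0.246154.
Reduction = 0.356923 − 0.246154 = 0.1108.

0.1108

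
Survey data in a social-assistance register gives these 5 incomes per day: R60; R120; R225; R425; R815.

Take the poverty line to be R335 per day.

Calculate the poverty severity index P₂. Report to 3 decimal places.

0.239

Incomes under z: R60, R120, R225 (q = 3 of N = 5).
Shortfall ratios: (335−60)/335 = 0.8209; (335−120)/335 = 0.6418; (335−225)/335 = 0.3284.
Squared: 0.6739; 0.4119; 0.1078.
Sum = 1.193584; P₂ = 1.193584 / 5 = 0.239.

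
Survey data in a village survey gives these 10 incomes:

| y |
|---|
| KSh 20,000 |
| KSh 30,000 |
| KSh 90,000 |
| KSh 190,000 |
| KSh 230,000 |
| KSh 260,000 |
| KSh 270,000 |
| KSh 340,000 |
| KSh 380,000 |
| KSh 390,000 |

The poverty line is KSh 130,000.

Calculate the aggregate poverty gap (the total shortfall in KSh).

KSh 250,000

Poor units: KSh 20,000, KSh 30,000, KSh 90,000 (q = 3 of N = 10).
Individual gaps: 130000−20000 = 110000; 130000−30000 = 100000; 130000−90000 = 40000.
Aggregate gap = KSh 250,000.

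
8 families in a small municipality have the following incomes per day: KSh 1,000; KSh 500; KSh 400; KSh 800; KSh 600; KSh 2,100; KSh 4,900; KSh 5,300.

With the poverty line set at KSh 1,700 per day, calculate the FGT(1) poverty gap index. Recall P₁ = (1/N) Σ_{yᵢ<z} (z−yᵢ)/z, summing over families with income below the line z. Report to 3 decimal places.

0.382

Incomes under z: KSh 400, KSh 500, KSh 600, KSh 800, KSh 1,000 (q = 5 of N = 8).
Normalized shortfalls: (1700−400)/1700 = 0.7647; (1700−500)/1700 = 0.7059; (1700−600)/1700 = 0.6471; (1700−800)/1700 = 0.5294; (1700−1000)/1700 = 0.4118.
Sum of shortfalls = 3.058824; P₁ averages over all N: 3.058824 / 8 = 0.382.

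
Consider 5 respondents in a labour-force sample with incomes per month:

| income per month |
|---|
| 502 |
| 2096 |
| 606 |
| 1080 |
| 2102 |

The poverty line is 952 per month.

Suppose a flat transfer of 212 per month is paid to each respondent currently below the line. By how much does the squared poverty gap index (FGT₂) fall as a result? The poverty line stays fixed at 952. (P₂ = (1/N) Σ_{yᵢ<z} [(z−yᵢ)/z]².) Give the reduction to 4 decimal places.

Before: below the line — 502, 606; squared poverty gap index (FGT₂) = 0.071106.
After the 212 transfer: below the line — 714, 818; squared poverty gap index (FGT₂) = 0.016462.
Reduction = 0.071106 − 0.016462 = 0.0546.

0.0546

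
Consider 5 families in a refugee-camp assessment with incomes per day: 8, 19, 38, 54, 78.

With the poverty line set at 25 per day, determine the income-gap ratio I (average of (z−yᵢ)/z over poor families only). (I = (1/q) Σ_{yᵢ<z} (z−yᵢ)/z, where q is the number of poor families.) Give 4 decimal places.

Below z: 8, 19 (q = 2 of N = 5).
Relative gaps: 0.6800, 0.2400; sum = 0.920000.
I averages over the q = 2 poor units only: 0.920000 / 2 = 0.4600.

0.4600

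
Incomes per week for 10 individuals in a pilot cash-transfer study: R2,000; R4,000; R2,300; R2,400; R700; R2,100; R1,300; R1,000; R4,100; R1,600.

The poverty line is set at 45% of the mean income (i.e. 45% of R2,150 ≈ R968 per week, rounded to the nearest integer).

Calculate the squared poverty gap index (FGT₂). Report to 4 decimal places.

Below the line: R700 (q = 1 of N = 10).
Gap ratios (z−y)/z: (968−700)/968 = 0.2769.
Squared: 0.0767.
Sum = 0.076651; P₂ = 0.076651 / 10 = 0.0077.

0.0077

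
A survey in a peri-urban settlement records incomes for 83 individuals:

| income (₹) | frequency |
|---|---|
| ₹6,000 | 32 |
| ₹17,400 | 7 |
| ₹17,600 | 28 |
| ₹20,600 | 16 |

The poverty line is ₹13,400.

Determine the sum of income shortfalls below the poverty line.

₹236,800

Poor units: 32×₹6,000 (q = 32 of N = 83).
Individual gaps: 32×(13400−6000) = 236800.
Aggregate gap = ₹236,800.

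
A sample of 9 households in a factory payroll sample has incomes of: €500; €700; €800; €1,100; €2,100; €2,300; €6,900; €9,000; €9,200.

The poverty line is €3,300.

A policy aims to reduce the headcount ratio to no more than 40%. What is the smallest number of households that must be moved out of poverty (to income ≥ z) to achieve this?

3

Currently q = 6 of N = 9 are below the line (H = 0.667).
A headcount ratio of at most 40% allows at most ⌊0.40 × 9⌋ = 3 poor households.
So at least 6 − 3 = 3 must be lifted.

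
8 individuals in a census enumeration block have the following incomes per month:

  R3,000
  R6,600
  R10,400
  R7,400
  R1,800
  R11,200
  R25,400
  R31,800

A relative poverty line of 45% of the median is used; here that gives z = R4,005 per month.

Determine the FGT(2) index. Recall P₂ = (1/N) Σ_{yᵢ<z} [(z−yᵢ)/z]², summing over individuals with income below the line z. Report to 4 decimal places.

0.0458

Poor units: R1,800, R3,000 (q = 2 of N = 8).
Relative gaps: (4005−1800)/4005 = 0.5506; (4005−3000)/4005 = 0.2509.
Squared: 0.3031; 0.0630.
Sum = 0.366087; P₂ = 0.366087 / 8 = 0.0458.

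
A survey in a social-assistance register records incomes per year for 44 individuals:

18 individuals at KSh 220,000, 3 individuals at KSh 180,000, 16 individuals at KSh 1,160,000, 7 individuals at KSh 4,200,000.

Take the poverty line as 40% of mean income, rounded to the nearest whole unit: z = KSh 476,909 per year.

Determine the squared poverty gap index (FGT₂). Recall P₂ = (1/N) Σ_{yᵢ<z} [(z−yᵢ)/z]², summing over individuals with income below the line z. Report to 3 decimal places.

0.145

Below the line: 3×KSh 180,000, 18×KSh 220,000 (q = 21 of N = 44).
Relative gaps: (476909−180000)/476909 = 0.6226 (×3); (476909−220000)/476909 = 0.5387 (×18).
Squared: 0.3876 (×3); 0.2902 (×18).
Sum = 6.386260; P₂ = 6.386260 / 44 = 0.145.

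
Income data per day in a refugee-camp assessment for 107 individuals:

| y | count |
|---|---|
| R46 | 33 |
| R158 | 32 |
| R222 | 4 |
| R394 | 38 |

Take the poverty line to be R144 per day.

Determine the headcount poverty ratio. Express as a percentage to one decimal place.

30.8%

33 of the 107 individuals have income below R144.
H = 33/107 = 30.8%.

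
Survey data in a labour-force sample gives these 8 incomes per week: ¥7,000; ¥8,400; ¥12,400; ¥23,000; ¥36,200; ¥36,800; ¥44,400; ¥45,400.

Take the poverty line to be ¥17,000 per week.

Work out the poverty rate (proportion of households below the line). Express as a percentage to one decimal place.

37.5%

3 of the 8 households have income below ¥17,000.
H = 3/8 = 37.5%.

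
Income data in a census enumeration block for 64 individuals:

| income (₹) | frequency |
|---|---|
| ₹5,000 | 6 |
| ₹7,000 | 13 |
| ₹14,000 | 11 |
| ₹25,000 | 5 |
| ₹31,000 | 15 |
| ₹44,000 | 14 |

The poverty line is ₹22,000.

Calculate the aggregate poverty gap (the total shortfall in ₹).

Below z: 6×₹5,000, 13×₹7,000, 11×₹14,000 (q = 30 of N = 64).
Individual gaps: 6×(22000−5000) = 102000; 13×(22000−7000) = 195000; 11×(22000−14000) = 88000.
Aggregate gap = ₹385,000.

₹385,000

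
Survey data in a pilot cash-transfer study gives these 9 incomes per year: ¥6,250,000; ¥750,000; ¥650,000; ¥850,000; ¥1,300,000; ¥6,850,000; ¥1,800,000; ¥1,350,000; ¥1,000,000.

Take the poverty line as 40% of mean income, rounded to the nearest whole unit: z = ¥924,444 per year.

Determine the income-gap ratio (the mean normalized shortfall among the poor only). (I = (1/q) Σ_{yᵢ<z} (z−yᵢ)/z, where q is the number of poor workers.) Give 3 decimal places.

0.189

Below the line: ¥650,000, ¥750,000, ¥850,000 (q = 3 of N = 9).
Relative gaps: 0.2969, 0.1887, 0.0805; sum = 0.566105.
I averages over the q = 3 poor units only: 0.566105 / 3 = 0.189.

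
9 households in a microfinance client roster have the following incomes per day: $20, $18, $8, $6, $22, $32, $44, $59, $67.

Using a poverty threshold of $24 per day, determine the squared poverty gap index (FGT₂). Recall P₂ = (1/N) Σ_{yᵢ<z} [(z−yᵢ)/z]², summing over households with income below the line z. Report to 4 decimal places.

0.1227

Below the line: $6, $8, $18, $20, $22 (q = 5 of N = 9).
Relative gaps: (24−6)/24 = 0.7500; (24−8)/24 = 0.6667; (24−18)/24 = 0.2500; (24−20)/24 = 0.1667; (24−22)/24 = 0.0833.
Squared: 0.5625; 0.4444; 0.0625; 0.0278; 0.0069.
Sum = 1.104167; P₂ = 1.104167 / 9 = 0.1227.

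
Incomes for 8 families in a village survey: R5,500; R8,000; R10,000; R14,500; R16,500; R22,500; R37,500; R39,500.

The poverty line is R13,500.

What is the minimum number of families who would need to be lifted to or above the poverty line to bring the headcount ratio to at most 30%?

Currently q = 3 of N = 8 are below the line (H = 0.375).
A headcount ratio of at most 30% allows at most ⌊0.30 × 8⌋ = 2 poor families.
So at least 3 − 2 = 1 must be lifted.

1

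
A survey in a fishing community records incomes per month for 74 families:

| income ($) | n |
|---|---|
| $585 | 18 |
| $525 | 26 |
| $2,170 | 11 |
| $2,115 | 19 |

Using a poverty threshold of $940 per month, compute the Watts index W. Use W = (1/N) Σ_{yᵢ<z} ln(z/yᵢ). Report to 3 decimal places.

Poor units: 26×$525, 18×$585 (q = 44 of N = 74).
ln(z/y) terms: ln(940/525) = 0.5825 (×26); ln(940/585) = 0.4743 (×18).
W = 23.681346 / 74 = 0.320.

0.320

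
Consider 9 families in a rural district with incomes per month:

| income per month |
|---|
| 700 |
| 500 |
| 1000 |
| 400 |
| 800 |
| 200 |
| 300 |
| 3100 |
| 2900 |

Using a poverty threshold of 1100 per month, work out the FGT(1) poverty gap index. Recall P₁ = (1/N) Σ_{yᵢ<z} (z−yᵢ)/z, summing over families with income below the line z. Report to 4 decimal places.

Incomes under z: 200, 300, 400, 500, 700, 800, 1000 (q = 7 of N = 9).
Gap ratios (z−y)/z: (1100−200)/1100 = 0.8182; (1100−300)/1100 = 0.7273; (1100−400)/1100 = 0.6364; (1100−500)/1100 = 0.5455; (1100−700)/1100 = 0.3636; (1100−800)/1100 = 0.2727; (1100−1000)/1100 = 0.0909.
Σ = 3.454545. Dividing by the full population N = 9 gives P₁ = 0.3838.

0.3838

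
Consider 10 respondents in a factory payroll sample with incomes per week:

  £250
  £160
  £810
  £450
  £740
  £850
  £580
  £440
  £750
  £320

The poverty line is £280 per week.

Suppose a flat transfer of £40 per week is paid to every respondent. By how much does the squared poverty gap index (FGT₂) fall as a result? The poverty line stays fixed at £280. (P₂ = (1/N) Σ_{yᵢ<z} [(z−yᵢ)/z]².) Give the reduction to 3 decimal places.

Before: below the line — £160, £250; squared poverty gap index (FGT₂) = 0.01952.
After the £40 transfer: below the line — £200; squared poverty gap index (FGT₂) = 0.00816.
Reduction = 0.01952 − 0.00816 = 0.011.

0.011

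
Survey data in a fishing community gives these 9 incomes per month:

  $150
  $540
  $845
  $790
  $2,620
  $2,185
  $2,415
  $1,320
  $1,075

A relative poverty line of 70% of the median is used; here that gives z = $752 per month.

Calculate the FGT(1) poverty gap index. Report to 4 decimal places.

Incomes under z: $150, $540 (q = 2 of N = 9).
Normalized shortfalls: (752−150)/752 = 0.8005; (752−540)/752 = 0.2819.
Sum of shortfalls = 1.082447; P₁ averages over all N: 1.082447 / 9 = 0.1203.

0.1203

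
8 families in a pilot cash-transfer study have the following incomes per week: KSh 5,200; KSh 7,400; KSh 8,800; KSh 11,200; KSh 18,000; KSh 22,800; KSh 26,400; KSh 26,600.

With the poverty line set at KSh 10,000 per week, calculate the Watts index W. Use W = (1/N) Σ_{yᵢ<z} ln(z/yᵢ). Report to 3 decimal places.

Poor units: KSh 5,200, KSh 7,400, KSh 8,800 (q = 3 of N = 8).
ln(z/y) terms: ln(10000/5200) = 0.6539; ln(10000/7400) = 0.3011; ln(10000/8800) = 0.1278.
W = 1.082865 / 8 = 0.135.

0.135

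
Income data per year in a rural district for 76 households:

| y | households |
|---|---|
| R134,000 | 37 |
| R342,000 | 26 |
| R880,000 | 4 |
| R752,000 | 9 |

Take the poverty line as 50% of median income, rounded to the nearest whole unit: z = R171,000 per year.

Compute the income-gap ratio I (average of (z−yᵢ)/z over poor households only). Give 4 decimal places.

0.2164

Below z: 37×R134,000 (q = 37 of N = 76).
Shortfall ratios (z−y)/z: 0.2164 (×37); sum = 8.005848.
The income-gap ratio divides by q (the poor only): 8.005848 / 37 = 0.2164.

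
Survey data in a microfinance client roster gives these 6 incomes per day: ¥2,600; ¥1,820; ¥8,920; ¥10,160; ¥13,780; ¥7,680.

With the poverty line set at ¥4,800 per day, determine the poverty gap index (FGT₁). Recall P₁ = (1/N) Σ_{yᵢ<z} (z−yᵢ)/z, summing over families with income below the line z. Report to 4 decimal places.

0.1799

Below z: ¥1,820, ¥2,600 (q = 2 of N = 6).
Relative gaps: (4800−1820)/4800 = 0.6208; (4800−2600)/4800 = 0.4583.
Σ = 1.079167. Dividing by the full population N = 6 gives P₁ = 0.1799.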